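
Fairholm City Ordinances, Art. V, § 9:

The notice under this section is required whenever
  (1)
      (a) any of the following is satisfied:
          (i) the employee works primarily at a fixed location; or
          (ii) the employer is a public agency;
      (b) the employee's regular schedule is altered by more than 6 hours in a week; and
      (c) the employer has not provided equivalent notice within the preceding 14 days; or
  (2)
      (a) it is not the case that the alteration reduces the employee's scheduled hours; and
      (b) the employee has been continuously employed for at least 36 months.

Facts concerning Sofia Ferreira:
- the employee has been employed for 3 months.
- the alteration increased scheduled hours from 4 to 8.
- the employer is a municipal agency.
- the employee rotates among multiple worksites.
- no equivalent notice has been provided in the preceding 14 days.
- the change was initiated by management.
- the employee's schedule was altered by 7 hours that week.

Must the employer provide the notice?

(i) fixed location — not satisfied.
(ii) public agency — holds.
So (a) is satisfied (F OR T).
(b) schedule shift > 6h — holds.
(c) no recent notice — met.
(1): T AND T AND T → true.
(a) not (hours reduced) — satisfied.
(b) tenure ≥ 36 mo. — not satisfied.
So (2) is not satisfied (T AND F).
Overall = T OR F = true.

Yes — required.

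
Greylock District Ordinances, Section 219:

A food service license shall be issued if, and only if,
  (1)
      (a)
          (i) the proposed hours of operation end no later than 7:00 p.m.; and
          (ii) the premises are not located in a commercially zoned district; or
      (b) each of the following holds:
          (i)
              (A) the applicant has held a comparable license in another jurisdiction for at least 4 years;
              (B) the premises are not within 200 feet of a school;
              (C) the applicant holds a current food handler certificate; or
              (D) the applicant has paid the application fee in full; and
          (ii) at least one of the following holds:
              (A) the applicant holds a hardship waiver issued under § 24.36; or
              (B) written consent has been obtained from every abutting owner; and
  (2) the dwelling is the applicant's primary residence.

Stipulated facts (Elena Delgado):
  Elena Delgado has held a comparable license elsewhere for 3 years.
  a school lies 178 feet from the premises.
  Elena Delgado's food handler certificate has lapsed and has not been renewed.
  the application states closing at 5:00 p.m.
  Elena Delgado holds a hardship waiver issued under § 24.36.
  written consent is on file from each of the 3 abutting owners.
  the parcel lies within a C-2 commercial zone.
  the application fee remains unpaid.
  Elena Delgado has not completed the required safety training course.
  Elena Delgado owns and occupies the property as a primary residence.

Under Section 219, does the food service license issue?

(i) closes by 7 p.m. — satisfied.
(ii) not (commercially zoned) — not satisfied.
So (a) is not satisfied (T AND F).
(A) prior license ≥ 4 yr — fails.
(B) ≥200 ft from school — fails.
(C) food handler cert. — not met.
(D) fee paid — not met.
(i): F OR F OR F OR F → false.
(A) hardship waiver — met.
(B) all abutters consent — met.
(ii): T OR T → true.
(b) = F AND T = false.
(1): F OR F → false.
(2) primary residence — met.
Overall: F AND T → false.

No — denied.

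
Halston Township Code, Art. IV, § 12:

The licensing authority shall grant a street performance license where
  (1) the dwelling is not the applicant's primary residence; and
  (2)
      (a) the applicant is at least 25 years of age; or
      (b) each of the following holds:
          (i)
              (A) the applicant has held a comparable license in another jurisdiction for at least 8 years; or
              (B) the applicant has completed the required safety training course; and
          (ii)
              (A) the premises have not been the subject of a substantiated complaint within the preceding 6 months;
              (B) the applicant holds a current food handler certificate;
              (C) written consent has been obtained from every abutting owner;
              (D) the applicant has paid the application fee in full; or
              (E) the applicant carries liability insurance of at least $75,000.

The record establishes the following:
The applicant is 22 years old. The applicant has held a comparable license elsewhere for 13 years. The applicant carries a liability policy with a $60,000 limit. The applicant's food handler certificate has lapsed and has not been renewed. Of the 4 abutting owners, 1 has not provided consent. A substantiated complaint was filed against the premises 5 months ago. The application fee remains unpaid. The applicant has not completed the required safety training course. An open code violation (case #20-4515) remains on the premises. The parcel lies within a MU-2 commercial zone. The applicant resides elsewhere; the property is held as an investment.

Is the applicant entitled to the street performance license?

No — denied.

(1) not (primary residence) — satisfied.
(a) age ≥ 25 — fails.
(A) prior license ≥ 8 yr — holds.
(B) safety training — not satisfied.
(i): T OR F → true.
(A) no complaint in 6 mo. — not satisfied.
(B) food handler cert. — not met.
(C) all abutters consent — not met.
(D) fee paid — fails.
(E) insurance ≥ $75,000 — not satisfied.
(ii) = F OR F OR F OR F OR F = false.
So (b) is not satisfied (T AND F).
(2) = F OR F = false.
So Overall is not satisfied (T AND F).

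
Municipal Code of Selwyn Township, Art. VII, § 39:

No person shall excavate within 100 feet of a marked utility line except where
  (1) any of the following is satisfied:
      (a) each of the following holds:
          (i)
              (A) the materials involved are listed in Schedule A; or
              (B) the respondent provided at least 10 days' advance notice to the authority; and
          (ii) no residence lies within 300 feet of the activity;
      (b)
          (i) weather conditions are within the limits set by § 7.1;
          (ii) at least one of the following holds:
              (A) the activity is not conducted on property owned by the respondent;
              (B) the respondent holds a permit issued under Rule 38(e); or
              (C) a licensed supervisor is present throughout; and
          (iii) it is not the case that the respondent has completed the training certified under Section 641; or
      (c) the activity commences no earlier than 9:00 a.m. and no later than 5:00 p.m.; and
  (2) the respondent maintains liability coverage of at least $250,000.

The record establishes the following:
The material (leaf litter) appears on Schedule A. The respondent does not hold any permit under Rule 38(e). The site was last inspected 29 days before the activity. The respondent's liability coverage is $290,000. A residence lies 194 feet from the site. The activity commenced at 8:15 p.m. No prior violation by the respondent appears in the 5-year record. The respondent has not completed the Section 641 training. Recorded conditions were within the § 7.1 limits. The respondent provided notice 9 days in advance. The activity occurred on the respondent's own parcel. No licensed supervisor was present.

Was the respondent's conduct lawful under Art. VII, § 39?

No — unlawful.

(A) Schedule A material — met.
(B) ≥10 days' notice — not met.
(i) = T OR F = true.
(ii) no residence in 300 ft — not met.
(a): T AND F → false.
(i) weather ok — met.
(A) not (own property) — fails.
(B) holds permit — not met.
(C) supervisor present — not satisfied.
(ii) = F OR F OR F = false.
(iii) not (training certified) — satisfied.
(b): T AND F AND T → false.
(c) start within hours — not met.
(1): F OR F OR F → false.
(2) coverage ≥ $250,000 — met.
Overall: F AND T → false.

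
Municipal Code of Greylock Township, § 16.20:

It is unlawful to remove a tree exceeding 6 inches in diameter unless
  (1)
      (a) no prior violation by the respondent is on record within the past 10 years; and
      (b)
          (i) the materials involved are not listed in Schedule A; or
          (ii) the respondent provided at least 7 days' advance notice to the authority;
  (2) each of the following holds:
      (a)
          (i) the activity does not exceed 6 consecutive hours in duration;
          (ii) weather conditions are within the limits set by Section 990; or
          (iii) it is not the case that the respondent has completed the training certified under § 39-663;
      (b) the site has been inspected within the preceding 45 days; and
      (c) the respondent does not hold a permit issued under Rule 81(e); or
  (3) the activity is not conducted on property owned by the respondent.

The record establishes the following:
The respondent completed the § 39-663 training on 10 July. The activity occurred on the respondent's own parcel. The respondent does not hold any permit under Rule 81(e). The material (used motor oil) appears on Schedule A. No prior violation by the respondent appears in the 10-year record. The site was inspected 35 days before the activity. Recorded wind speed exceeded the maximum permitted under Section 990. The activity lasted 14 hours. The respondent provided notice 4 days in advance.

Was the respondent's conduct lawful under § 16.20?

(a) no prior violation — satisfied.
(i) not (Schedule A material) — fails.
(ii) ≥7 days' notice — not satisfied.
(b): F OR F → false.
So (1) is not satisfied (T AND F).
(i) ≤ 6 hrs duration — fails.
(ii) weather ok — not met.
(iii) not (training certified) — not met.
So (a) is not satisfied (F OR F OR F).
(b) site inspected — holds.
(c) not (holds permit) — holds.
(2): F AND T AND T → false.
(3) not (own property) — fails.
Overall: F OR F OR F → false.

No — unlawful.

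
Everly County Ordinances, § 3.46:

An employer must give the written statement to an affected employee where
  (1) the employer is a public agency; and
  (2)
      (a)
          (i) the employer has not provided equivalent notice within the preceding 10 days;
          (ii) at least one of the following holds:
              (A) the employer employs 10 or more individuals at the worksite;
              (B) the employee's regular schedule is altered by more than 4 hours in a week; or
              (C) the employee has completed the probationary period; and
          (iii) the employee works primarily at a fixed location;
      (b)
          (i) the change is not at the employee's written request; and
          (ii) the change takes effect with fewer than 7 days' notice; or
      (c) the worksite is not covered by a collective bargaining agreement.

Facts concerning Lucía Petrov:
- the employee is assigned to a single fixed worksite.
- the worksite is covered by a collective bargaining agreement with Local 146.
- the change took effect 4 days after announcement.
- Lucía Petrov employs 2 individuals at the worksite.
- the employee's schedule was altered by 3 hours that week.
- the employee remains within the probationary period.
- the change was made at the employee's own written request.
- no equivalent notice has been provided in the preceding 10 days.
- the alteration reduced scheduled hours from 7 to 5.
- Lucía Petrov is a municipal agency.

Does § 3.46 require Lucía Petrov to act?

No — not required.

(1) public agency — met.
(i) no recent notice — satisfied.
(A) ≥ 10 at site — not met.
(B) schedule shift > 4h — not satisfied.
(C) past probation — fails.
So (ii) is not satisfied (F OR F OR F).
(iii) fixed location — satisfied.
So (a) is not satisfied (T AND F AND T).
(i) not employee-requested — fails.
(ii) < 7 days' notice — satisfied.
(b) = F AND T = false.
(c) no CBA — not satisfied.
(2) = F OR F OR F = false.
Overall = T AND F = false.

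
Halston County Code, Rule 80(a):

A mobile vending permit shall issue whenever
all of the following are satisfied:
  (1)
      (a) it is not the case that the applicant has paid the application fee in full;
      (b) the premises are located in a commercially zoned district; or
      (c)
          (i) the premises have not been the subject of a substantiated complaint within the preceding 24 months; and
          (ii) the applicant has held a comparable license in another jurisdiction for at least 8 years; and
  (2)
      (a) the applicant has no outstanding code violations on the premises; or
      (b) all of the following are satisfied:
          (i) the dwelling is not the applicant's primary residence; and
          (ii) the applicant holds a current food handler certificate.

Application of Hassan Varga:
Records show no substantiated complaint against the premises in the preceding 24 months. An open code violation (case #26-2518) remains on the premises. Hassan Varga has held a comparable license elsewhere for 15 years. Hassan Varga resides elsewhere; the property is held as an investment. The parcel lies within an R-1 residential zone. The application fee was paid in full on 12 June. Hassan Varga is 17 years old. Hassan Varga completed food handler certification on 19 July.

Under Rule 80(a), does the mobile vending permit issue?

(a) not (fee paid) — not met.
(b) commercially zoned — not satisfied.
(i) no complaint in 24 mo. — satisfied.
(ii) prior license ≥ 8 yr — met.
(c): T AND T → true.
So (1) is satisfied (F OR F OR T).
(a) no code violations — not met.
(i) not (primary residence) — satisfied.
(ii) food handler cert. — met.
So (b) is satisfied (T AND T).
(2) = F OR T = true.
So Overall is satisfied (T AND T).

Yes — granted.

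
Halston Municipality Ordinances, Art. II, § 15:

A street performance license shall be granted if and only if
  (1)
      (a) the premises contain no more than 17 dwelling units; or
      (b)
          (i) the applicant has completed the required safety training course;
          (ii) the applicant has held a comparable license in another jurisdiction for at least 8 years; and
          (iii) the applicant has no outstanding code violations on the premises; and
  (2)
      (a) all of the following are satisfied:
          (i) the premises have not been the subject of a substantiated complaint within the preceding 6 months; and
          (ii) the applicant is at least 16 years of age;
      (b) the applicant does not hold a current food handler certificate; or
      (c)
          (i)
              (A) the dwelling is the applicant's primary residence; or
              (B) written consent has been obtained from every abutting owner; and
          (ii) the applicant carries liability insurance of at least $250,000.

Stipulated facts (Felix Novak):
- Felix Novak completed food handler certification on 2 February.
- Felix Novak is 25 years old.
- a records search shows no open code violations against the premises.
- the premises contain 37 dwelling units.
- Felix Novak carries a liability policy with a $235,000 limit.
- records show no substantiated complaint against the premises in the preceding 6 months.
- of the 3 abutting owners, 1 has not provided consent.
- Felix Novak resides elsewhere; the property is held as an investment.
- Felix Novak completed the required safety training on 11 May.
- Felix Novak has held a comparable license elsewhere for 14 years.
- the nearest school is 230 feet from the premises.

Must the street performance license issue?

Yes — granted.

(a) ≤ 17 units — fails.
(i) safety training — met.
(ii) prior license ≥ 8 yr — met.
(iii) no code violations — holds.
So (b) is satisfied (T AND T AND T).
(1) = F OR T = true.
(i) no complaint in 6 mo. — satisfied.
(ii) age ≥ 16 — met.
So (a) is satisfied (T AND T).
(b) not (food handler cert.) — fails.
(A) primary residence — not satisfied.
(B) all abutters consent — fails.
(i): F OR F → false.
(ii) insurance ≥ $250,000 — fails.
(c): F AND F → false.
(2): T OR F OR F → true.
Overall = T AND T = true.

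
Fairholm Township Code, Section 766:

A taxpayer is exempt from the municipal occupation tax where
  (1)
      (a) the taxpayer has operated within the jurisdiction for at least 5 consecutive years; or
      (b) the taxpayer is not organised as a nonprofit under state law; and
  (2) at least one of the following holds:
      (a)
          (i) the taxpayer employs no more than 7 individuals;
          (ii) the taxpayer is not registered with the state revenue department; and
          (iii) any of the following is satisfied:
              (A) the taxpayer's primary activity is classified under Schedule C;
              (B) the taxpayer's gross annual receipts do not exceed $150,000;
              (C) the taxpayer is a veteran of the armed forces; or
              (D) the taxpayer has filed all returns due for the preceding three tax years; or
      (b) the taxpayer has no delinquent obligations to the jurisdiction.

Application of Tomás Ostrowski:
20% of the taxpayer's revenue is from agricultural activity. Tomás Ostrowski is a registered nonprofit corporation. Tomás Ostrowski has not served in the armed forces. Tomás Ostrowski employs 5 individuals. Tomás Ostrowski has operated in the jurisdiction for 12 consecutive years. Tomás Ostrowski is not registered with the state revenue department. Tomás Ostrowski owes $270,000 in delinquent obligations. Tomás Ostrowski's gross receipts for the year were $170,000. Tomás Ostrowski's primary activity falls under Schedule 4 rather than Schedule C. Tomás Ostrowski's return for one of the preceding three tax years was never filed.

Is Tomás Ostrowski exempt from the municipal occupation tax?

No — not exempt.

(a) ≥ 5 yrs in jurisdiction — met.
(b) not (nonprofit) — not met.
So (1) is satisfied (T OR F).
(i) ≤ 7 employees — satisfied.
(ii) not (state-registered) — met.
(A) Schedule C activity — not met.
(B) receipts ≤ $150,000 — fails.
(C) veteran — not met.
(D) returns current — fails.
So (iii) is not satisfied (F OR F OR F OR F).
So (a) is not satisfied (T AND T AND F).
(b) no delinquency — fails.
(2) = F OR F = false.
So Overall is not satisfied (T AND F).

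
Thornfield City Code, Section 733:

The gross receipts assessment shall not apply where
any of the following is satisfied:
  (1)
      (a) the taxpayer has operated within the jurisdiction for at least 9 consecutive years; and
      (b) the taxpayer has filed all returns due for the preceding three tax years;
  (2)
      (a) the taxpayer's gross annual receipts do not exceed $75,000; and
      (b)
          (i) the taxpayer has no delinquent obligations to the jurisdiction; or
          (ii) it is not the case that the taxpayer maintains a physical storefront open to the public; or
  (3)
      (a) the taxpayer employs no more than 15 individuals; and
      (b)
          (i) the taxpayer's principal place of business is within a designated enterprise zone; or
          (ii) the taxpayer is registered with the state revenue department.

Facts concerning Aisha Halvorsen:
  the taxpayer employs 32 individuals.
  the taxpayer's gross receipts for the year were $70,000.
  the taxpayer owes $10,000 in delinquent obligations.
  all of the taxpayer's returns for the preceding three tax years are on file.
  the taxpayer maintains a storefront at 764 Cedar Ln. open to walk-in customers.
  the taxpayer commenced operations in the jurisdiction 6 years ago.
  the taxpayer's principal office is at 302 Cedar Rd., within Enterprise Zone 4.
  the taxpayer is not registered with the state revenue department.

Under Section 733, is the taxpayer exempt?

No — not exempt.

(a) ≥ 9 yrs in jurisdiction — fails.
(b) returns current — met.
So (1) is not satisfied (F AND T).
(a) receipts ≤ $75,000 — met.
(i) no delinquency — not met.
(ii) not (has storefront) — not met.
(b): F OR F → false.
(2): T AND F → false.
(a) ≤ 15 employees — fails.
(i) in enterprise zone — holds.
(ii) state-registered — fails.
So (b) is satisfied (T OR F).
So (3) is not satisfied (F AND T).
Overall: F OR F OR F → false.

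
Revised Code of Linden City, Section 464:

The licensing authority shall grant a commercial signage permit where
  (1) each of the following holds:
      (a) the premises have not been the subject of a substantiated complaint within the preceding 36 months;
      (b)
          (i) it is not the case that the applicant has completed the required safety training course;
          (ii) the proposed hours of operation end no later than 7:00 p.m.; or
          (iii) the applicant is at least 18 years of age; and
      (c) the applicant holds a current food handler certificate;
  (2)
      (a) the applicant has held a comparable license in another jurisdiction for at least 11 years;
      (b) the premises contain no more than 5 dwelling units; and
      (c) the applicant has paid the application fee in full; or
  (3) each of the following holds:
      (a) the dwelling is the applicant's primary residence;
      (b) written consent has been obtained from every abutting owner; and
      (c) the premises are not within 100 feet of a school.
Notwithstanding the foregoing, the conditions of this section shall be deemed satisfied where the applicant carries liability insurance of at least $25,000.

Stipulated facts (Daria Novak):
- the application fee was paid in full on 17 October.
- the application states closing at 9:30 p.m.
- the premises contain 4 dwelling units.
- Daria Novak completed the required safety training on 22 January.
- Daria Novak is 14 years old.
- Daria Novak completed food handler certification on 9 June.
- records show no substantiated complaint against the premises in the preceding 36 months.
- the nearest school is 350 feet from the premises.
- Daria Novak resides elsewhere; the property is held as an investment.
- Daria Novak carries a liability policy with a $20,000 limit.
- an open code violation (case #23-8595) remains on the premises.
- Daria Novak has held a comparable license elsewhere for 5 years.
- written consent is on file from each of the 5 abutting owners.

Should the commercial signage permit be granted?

No — denied.

(a) no complaint in 36 mo. — holds.
(i) not (safety training) — not satisfied.
(ii) closes by 7 p.m. — not satisfied.
(iii) age ≥ 18 — not met.
(b): F OR F OR F → false.
(c) food handler cert. — satisfied.
(1) = T AND F AND T = false.
(a) prior license ≥ 11 yr — fails.
(b) ≤ 5 units — satisfied.
(c) fee paid — met.
(2): F AND T AND T → false.
(a) primary residence — not satisfied.
(b) all abutters consent — holds.
(c) ≥100 ft from school — holds.
So (3) is not satisfied (F AND T AND T).
So Overall is not satisfied (F OR F OR F).
Exception (insurance ≥ $25,000) — not satisfied.
Result: main false OR exception false → false.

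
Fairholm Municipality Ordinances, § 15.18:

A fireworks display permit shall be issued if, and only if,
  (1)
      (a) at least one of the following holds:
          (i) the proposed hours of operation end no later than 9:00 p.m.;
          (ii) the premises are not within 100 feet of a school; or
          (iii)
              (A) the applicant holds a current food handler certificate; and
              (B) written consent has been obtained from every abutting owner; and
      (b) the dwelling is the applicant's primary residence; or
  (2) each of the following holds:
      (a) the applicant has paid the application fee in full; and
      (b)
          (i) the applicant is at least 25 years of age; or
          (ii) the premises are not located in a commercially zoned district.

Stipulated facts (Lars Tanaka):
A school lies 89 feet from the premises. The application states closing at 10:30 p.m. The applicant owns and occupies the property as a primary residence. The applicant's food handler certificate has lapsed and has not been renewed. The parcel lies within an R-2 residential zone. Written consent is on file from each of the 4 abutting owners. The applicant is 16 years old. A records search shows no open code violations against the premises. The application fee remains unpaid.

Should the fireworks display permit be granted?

No — denied.

(i) closes by 9 p.m. — not met.
(ii) ≥100 ft from school — not satisfied.
(A) food handler cert. — fails.
(B) all abutters consent — satisfied.
(iii) = F AND T = false.
(a) = F OR F OR F = false.
(b) primary residence — satisfied.
So (1) is not satisfied (F AND T).
(a) fee paid — not met.
(i) age ≥ 25 — not satisfied.
(ii) not (commercially zoned) — satisfied.
(b): F OR T → true.
(2): F AND T → false.
So Overall is not satisfied (F OR F).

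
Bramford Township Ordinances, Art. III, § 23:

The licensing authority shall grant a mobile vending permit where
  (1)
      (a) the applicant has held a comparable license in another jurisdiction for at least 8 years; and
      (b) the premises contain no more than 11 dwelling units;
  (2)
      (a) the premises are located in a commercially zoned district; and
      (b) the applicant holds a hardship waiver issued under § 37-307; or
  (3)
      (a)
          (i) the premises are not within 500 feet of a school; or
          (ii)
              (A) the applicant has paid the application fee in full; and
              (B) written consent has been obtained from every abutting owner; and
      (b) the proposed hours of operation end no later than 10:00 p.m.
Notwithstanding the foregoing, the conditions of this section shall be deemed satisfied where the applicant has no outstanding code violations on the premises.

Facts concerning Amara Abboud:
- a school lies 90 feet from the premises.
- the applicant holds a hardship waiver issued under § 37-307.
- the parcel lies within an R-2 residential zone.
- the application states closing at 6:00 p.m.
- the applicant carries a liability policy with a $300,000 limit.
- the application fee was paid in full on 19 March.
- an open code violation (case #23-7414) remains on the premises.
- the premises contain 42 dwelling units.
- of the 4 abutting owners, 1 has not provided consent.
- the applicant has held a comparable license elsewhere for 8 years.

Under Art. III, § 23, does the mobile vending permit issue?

(a) prior license ≥ 8 yr — satisfied.
(b) ≤ 11 units — fails.
(1) = T AND F = false.
(a) commercially zoned — fails.
(b) hardship waiver — holds.
So (2) is not satisfied (F AND T).
(i) ≥500 ft from school — not satisfied.
(A) fee paid — holds.
(B) all abutters consent — not met.
So (ii) is not satisfied (T AND F).
So (a) is not satisfied (F OR F).
(b) closes by 10 p.m. — holds.
So (3) is not satisfied (F AND T).
Overall = F OR F OR F = false.
Exception (no code violations) — not satisfied.
Result: main false OR exception false → false.

No — denied.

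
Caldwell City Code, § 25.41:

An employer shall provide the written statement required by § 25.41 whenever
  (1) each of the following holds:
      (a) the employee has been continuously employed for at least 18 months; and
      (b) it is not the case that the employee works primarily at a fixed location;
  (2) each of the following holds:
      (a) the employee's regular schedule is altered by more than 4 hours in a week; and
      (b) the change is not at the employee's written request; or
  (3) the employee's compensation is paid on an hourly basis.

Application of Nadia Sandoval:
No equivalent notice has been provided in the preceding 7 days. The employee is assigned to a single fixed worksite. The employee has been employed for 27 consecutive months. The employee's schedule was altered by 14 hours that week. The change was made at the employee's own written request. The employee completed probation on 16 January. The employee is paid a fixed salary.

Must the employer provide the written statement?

No — not required.

(a) tenure ≥ 18 mo. — holds.
(b) not (fixed location) — not satisfied.
(1): T AND F → false.
(a) schedule shift > 4h — satisfied.
(b) not employee-requested — not met.
(2): T AND F → false.
(3) hourly-paid — not met.
So Overall is not satisfied (F OR F OR F).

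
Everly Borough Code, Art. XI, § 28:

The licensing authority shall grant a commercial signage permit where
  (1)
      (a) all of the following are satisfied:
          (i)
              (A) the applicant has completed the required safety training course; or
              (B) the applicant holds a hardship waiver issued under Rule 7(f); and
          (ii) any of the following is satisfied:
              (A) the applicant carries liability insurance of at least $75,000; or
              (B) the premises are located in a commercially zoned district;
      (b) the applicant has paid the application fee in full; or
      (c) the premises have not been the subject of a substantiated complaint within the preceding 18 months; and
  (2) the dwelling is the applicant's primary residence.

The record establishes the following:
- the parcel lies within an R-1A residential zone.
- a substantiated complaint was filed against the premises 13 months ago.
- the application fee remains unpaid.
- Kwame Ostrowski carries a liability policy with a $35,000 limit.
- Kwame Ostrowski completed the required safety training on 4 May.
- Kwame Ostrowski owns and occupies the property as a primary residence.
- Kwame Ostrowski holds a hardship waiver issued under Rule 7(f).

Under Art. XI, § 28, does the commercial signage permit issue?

No — denied.

(A) safety training — met.
(B) hardship waiver — met.
So (i) is satisfied (T OR T).
(A) insurance ≥ $75,000 — fails.
(B) commercially zoned — fails.
(ii): F OR F → false.
(a) = T AND F = false.
(b) fee paid — fails.
(c) no complaint in 18 mo. — not satisfied.
So (1) is not satisfied (F OR F OR F).
(2) primary residence — satisfied.
So Overall is not satisfied (F AND T).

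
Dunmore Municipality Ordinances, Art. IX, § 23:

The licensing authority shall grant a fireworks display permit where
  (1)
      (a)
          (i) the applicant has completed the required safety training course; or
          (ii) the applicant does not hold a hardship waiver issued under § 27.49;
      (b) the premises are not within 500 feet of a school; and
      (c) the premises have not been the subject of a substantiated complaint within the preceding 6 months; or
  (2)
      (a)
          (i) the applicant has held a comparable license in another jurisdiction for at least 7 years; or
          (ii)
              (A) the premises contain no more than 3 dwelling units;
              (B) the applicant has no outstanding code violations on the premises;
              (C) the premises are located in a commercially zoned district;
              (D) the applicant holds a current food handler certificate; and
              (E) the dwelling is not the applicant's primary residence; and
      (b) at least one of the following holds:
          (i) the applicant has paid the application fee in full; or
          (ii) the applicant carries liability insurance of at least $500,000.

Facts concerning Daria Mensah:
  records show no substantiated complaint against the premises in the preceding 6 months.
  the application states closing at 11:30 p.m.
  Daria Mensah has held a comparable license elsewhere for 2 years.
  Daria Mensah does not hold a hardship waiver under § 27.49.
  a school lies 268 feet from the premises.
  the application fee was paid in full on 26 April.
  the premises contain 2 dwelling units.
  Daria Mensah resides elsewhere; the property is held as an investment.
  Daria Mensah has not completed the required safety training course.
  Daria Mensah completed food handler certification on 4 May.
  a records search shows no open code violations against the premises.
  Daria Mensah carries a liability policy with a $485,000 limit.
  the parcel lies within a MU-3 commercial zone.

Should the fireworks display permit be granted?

(i) safety training — not met.
(ii) not (hardship waiver) — met.
So (a) is satisfied (F OR T).
(b) ≥500 ft from school — not satisfied.
(c) no complaint in 6 mo. — met.
(1): T AND F AND T → false.
(i) prior license ≥ 7 yr — fails.
(A) ≤ 3 units — holds.
(B) no code violations — satisfied.
(C) commercially zoned — met.
(D) food handler cert. — satisfied.
(E) not (primary residence) — met.
(ii) = T AND T AND T AND T AND T = true.
(a) = F OR T = true.
(i) fee paid — holds.
(ii) insurance ≥ $500,000 — fails.
(b) = T OR F = true.
So (2) is satisfied (T AND T).
So Overall is satisfied (F OR T).

Yes — granted.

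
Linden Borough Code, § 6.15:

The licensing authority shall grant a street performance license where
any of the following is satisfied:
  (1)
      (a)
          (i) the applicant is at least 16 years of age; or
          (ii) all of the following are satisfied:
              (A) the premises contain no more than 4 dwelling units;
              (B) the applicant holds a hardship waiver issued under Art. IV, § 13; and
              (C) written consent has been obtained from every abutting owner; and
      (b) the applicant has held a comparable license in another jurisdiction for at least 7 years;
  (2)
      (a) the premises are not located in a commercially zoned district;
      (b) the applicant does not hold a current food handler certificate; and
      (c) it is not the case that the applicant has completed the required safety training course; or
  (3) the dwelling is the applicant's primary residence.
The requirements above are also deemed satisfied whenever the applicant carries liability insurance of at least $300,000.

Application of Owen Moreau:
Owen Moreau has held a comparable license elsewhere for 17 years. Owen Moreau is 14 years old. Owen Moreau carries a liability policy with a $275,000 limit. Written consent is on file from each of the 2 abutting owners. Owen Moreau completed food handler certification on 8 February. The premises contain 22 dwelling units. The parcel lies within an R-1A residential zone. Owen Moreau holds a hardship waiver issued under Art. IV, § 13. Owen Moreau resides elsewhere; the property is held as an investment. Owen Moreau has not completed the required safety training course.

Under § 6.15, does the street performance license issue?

(i) age ≥ 16 — fails.
(A) ≤ 4 units — not satisfied.
(B) hardship waiver — met.
(C) all abutters consent — met.
So (ii) is not satisfied (F AND T AND T).
So (a) is not satisfied (F OR F).
(b) prior license ≥ 7 yr — satisfied.
(1) = F AND T = false.
(a) not (commercially zoned) — met.
(b) not (food handler cert.) — fails.
(c) not (safety training) — satisfied.
(2) = T AND F AND T = false.
(3) primary residence — not satisfied.
Overall = F OR F OR F = false.
Exception (insurance ≥ $300,000) — not satisfied.
Result: main false OR exception false → false.

No — denied.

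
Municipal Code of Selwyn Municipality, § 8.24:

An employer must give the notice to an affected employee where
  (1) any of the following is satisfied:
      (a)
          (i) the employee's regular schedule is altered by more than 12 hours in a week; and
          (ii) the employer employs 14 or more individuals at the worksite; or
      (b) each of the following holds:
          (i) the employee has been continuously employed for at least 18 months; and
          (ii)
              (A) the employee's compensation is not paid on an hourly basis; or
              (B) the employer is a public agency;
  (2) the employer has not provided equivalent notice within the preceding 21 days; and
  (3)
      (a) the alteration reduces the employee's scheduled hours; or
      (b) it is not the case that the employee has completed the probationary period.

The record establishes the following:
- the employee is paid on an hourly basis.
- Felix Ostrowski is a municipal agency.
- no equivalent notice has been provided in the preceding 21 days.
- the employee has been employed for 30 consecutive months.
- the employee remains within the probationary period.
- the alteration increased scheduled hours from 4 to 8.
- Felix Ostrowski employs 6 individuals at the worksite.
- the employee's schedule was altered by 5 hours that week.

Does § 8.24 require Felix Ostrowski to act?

(i) schedule shift > 12h — not satisfied.
(ii) ≥ 14 at site — not satisfied.
(a): F AND F → false.
(i) tenure ≥ 18 mo. — holds.
(A) not (hourly-paid) — fails.
(B) public agency — met.
(ii): F OR T → true.
(b): T AND T → true.
So (1) is satisfied (F OR T).
(2) no recent notice — satisfied.
(a) hours reduced — fails.
(b) not (past probation) — met.
(3): F OR T → true.
Overall: T AND T AND T → true.

Yes — required.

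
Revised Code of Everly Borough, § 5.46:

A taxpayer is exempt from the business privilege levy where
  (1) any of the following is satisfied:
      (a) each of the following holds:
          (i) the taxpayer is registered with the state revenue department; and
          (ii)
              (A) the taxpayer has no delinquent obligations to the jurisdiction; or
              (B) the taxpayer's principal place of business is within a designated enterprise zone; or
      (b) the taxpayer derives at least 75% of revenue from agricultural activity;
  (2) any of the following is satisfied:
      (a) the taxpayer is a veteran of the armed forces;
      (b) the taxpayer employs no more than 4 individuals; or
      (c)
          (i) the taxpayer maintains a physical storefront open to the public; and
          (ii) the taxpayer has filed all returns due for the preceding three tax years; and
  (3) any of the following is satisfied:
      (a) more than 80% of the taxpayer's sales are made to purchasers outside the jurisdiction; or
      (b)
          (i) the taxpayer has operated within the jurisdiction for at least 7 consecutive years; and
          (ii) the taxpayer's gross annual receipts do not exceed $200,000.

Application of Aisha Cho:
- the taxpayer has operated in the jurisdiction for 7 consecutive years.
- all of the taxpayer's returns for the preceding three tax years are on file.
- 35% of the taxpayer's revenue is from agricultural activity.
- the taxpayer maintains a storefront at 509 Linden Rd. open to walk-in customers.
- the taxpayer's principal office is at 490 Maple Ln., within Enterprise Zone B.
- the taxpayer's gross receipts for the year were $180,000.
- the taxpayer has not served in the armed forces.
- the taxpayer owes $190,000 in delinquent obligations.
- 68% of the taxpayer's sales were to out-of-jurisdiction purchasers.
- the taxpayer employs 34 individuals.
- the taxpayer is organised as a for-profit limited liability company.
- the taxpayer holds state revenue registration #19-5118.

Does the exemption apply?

(i) state-registered — met.
(A) no delinquency — not satisfied.
(B) in enterprise zone — satisfied.
(ii) = F OR T = true.
So (a) is satisfied (T AND T).
(b) ≥75% agricultural — not met.
(1): T OR F → true.
(a) veteran — not satisfied.
(b) ≤ 4 employees — not satisfied.
(i) has storefront — satisfied.
(ii) returns current — met.
So (c) is satisfied (T AND T).
(2) = F OR F OR T = true.
(a) >80% out-of-jur. sales — not met.
(i) ≥ 7 yrs in jurisdiction — holds.
(ii) receipts ≤ $200,000 — holds.
(b): T AND T → true.
(3) = F OR T = true.
So Overall is satisfied (T AND T AND T).

Yes — exempt.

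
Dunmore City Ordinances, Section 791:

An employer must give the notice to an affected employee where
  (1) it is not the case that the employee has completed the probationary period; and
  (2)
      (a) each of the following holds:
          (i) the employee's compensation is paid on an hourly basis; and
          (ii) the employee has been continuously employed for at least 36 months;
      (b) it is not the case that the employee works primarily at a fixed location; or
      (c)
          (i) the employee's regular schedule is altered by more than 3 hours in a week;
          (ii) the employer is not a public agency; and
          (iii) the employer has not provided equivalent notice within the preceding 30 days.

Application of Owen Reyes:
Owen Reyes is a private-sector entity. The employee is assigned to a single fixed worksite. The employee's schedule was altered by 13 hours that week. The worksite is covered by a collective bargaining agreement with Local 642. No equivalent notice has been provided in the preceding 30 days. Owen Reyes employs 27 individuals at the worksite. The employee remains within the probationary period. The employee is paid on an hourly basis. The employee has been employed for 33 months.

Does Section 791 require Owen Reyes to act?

(1) not (past probation) — met.
(i) hourly-paid — holds.
(ii) tenure ≥ 36 mo. — not met.
So (a) is not satisfied (T AND F).
(b) not (fixed location) — fails.
(i) schedule shift > 3h — holds.
(ii) not (public agency) — satisfied.
(iii) no recent notice — met.
So (c) is satisfied (T AND T AND T).
So (2) is satisfied (F OR F OR T).
So Overall is satisfied (T AND T).

Yes — required.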